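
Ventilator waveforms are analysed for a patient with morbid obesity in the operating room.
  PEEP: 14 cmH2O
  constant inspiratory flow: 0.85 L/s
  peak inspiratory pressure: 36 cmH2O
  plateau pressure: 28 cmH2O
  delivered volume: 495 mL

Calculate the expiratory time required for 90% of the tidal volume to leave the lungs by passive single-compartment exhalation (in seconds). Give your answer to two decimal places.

0.77

R = (PIP − Pplat)/V̇ = (36 − 28) / 0.85 = 8.0/0.85 = 9.412 cmH2O·s/L.
C = Vt/(Pplat − PEEP) = 495.0 / (28 − 14) = 495.0/14.0 = 35.357 mL/cmH2O.
τ = R × C = 9.412 × 0.03536 L/cmH2O = 0.3328 s.
t = −τ·ln(1 − 0.90) = −0.3328·ln(0.1) = 0.7663 s.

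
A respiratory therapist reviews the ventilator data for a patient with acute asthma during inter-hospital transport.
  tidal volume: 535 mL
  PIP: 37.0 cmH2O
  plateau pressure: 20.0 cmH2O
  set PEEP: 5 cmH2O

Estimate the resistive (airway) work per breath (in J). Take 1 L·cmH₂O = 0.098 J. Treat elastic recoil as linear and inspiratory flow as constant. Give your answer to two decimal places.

With constant inspiratory flow the resistive pressure is constant at PIP − Pplat = 37.0 − 20.0 = 17.0 cmH2O, so resistive work = 17.0 × 0.535 = 9.095 L·cmH2O.
× 0.098 J/(L·cmH2O) → 0.8913 J.

0.89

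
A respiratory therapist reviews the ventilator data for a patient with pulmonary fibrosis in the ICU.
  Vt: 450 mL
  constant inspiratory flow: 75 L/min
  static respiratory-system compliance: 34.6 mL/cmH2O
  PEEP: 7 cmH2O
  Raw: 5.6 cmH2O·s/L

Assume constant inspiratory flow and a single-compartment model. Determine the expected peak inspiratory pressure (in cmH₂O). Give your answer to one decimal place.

27.0

Flow: 75 L/min ÷ 60 = 1.25 L/s.
Equation of motion (constant flow): PIP = Vt/C + R·V̇ + PEEP.
PIP = 450/34.6 + 5.6×1.25 + 7 = 13.006 + 7.0 + 7 = 27.006 cmH2O.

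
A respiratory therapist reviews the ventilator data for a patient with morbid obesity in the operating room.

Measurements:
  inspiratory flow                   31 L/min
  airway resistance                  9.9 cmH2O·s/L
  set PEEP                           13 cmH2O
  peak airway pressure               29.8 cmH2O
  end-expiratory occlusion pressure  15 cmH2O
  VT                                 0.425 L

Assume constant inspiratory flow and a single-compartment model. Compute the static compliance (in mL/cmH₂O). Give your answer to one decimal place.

43.9

Flow: 31 L/min ÷ 60 = 0.5167 L/s.
Total PEEP = 15 cmH2O (set 13 + intrinsic 2); this is the baseline alveolar pressure.
Equation of motion (constant flow): PIP = Vt/C + R·V̇ + PEEP.
Vt/C = PIP − R·V̇ − PEEP = 29.8 − 9.9×0.5167 − 15 = 29.8 − 5.115 − 15 = 9.685 cmH2O.
C = Vt / 9.685 = 425 / 9.685 = 43.882 mL/cmH2O.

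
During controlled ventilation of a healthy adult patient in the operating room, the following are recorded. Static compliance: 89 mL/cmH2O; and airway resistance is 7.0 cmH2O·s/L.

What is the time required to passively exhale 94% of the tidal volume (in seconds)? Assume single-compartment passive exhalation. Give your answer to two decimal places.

τ = R × C = 7.0 × 89 mL/cmH2O = 7.0 × 0.089 L/cmH2O = 0.623 s.
Exhaled fraction f = 1 − e^(−t/τ) → t = −τ·ln(1 − f) = −0.623·ln(0.06) = 1.753 s.

1.75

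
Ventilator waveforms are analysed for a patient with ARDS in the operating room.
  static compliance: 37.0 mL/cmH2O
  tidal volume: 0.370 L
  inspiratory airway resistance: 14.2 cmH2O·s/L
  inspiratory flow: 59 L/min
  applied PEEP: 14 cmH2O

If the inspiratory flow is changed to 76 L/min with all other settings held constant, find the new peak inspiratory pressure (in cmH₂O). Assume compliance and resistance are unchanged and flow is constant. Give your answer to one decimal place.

Flow: 59 L/min ÷ 60 = 0.9833 L/s.
New flow: 76 L/min ÷ 60 = 1.2667 L/s.
PIP = Vt/C + R·V̇ + PEEP (constant-flow equation of motion).
Only the resistive term changes: ΔPIP = R × ΔV̇ = 14.2 × (1.2667 − 0.9833) = 14.2 × 0.2834 = 4.024 cmH2O.
Original PIP = 370/37.0 + 14.2×0.9833 + 14 = 37.963 cmH2O; new PIP = 37.963 + (4.024) = 41.987 cmH2O.

42.0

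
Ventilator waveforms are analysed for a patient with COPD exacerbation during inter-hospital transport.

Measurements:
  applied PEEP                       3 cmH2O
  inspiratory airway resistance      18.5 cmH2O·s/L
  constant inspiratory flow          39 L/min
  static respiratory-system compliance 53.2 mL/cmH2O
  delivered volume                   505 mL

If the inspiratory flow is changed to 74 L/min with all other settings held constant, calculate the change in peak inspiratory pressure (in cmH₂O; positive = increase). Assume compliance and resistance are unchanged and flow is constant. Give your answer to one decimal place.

10.8

Flow: 39 L/min ÷ 60 = 0.65 L/s.
New flow: 74 L/min ÷ 60 = 1.2333 L/s.
PIP = Vt/C + R·V̇ + PEEP (constant-flow equation of motion).
Only the resistive term changes: ΔPIP = R × ΔV̇ = 18.5 × (1.2333 − 0.65) = 18.5 × 0.5833 = 10.791 cmH2O.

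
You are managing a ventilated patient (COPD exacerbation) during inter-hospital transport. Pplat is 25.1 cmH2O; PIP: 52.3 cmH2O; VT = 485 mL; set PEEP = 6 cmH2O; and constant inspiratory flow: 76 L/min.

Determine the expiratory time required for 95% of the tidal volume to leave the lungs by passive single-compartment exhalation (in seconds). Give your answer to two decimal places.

1.63

Flow: 76 L/min ÷ 60 = 1.2667 L/s.
R = (PIP − Pplat)/V̇ = (52.3 − 25.1) / 1.2667 = 27.2/1.2667 = 21.473 cmH2O·s/L.
C = Vt/(Pplat − PEEP) = 485.0 / (25.1 − 6) = 485.0/19.1 = 25.393 mL/cmH2O.
τ = R × C = 21.473 × 0.02539 L/cmH2O = 0.5452 s.
t = −τ·ln(1 − 0.95) = −0.5452·ln(0.05) = 1.633 s.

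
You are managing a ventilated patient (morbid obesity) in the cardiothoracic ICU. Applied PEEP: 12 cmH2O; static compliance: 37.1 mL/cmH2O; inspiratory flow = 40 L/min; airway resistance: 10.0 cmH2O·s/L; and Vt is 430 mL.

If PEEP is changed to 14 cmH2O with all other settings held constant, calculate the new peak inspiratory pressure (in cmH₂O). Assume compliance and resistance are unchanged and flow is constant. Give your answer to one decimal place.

32.3

Flow: 40 L/min ÷ 60 = 0.6667 L/s.
PIP = Vt/C + R·V̇ + PEEP (constant-flow equation of motion).
Only the baseline term changes: ΔPIP = ΔPEEP = 14 − 12 = 2.0 cmH2O.
Original PIP = 430/37.1 + 10.0×0.6667 + 12 = 30.257 cmH2O; new PIP = 30.257 + (2.0) = 32.257 cmH2O.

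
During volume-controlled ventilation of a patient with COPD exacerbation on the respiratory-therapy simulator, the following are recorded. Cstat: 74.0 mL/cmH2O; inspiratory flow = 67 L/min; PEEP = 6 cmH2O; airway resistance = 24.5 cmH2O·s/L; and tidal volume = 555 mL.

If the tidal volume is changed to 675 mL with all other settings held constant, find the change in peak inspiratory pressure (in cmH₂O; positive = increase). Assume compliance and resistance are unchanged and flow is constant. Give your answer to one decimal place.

PIP = Vt/C + R·V̇ + PEEP (constant-flow equation of motion).
Only the elastic term changes: ΔPIP = ΔVt / C = (675 − 555) / 74.0 = 1.622 cmH2O.

1.6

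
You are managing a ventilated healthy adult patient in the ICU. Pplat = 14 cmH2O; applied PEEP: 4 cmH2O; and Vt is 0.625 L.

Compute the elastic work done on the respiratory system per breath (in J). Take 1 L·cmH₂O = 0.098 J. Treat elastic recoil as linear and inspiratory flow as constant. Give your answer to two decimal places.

0.31

Elastic work ≈ ½ × (Pplat − PEEP) × Vt = 0.5 × (14 − 4) × 0.625 L = 0.5 × 10.0 × 0.625 = 3.125 L·cmH2O.
× 0.098 J/(L·cmH2O) → 0.3063 J.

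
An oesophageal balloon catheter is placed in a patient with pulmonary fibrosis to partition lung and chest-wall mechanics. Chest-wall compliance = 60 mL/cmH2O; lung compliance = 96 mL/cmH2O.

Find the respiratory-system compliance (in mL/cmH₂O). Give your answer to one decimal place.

36.9

Lung and chest wall are elastances in series: 1/Crs = 1/CL + 1/Ccw.
1/Crs = 1/96 + 1/60 = 0.02708.
Crs = 36.928 mL/cmH2O.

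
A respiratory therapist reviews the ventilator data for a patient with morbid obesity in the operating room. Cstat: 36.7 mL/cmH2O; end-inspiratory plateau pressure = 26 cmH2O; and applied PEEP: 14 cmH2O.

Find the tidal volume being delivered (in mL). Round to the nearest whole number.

440

Vt = Cstat × (Pplat − PEEP) = 36.7 × (26 − 14) = 36.7 × 12.0 = 440.4 mL.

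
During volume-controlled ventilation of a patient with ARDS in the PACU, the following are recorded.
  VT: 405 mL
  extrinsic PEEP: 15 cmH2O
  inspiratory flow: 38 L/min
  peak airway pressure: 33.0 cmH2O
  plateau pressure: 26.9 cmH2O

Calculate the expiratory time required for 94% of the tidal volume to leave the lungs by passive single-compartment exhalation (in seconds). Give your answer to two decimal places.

Flow: 38 L/min ÷ 60 = 0.6333 L/s.
R = (PIP − Pplat)/V̇ = (33.0 − 26.9) / 0.6333 = 6.1/0.6333 = 9.632 cmH2O·s/L.
C = Vt/(Pplat − PEEP) = 405.0 / (26.9 − 15) = 405.0/11.9 = 34.034 mL/cmH2O.
τ = R × C = 9.632 × 0.03403 L/cmH2O = 0.3278 s.
t = −τ·ln(1 − 0.94) = −0.3278·ln(0.06) = 0.9222 s.

0.92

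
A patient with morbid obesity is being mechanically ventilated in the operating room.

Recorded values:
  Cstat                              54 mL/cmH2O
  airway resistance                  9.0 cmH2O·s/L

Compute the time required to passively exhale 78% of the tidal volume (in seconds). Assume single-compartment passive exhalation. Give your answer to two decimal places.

0.74

τ = R × C = 9.0 × 54 mL/cmH2O = 9.0 × 0.054 L/cmH2O = 0.486 s.
Exhaled fraction f = 1 − e^(−t/τ) → t = −τ·ln(1 − f) = −0.486·ln(0.22) = 0.7359 s.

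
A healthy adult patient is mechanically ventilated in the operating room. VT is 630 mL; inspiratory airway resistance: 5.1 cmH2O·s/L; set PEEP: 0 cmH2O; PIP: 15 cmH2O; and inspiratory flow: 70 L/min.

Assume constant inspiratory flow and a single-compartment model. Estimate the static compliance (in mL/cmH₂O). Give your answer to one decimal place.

Flow: 70 L/min ÷ 60 = 1.1667 L/s.
Equation of motion (constant flow): PIP = Vt/C + R·V̇ + PEEP.
Vt/C = PIP − R·V̇ − PEEP = 15 − 5.1×1.1667 − 0 = 15 − 5.95 − 0 = 9.05 cmH2O.
C = Vt / 9.05 = 630 / 9.05 = 69.613 mL/cmH2O.

69.6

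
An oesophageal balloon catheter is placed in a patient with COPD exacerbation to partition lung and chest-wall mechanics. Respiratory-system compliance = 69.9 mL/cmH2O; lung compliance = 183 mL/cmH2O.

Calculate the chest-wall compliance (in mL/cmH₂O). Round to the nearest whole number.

113

1/Ccw = 1/Crs − 1/CL.
1/Ccw = 1/69.9 − 1/183 = 0.008842.
Ccw = 113.1 mL/cmH2O.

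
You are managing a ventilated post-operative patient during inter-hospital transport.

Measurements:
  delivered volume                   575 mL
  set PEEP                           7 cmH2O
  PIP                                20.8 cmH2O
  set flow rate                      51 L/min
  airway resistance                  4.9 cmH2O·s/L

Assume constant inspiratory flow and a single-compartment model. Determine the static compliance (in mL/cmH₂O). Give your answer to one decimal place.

Flow: 51 L/min ÷ 60 = 0.85 L/s.
Equation of motion (constant flow): PIP = Vt/C + R·V̇ + PEEP.
Vt/C = PIP − R·V̇ − PEEP = 20.8 − 4.9×0.85 − 7 = 20.8 − 4.165 − 7 = 9.635 cmH2O.
C = Vt / 9.635 = 575 / 9.635 = 59.678 mL/cmH2O.

59.7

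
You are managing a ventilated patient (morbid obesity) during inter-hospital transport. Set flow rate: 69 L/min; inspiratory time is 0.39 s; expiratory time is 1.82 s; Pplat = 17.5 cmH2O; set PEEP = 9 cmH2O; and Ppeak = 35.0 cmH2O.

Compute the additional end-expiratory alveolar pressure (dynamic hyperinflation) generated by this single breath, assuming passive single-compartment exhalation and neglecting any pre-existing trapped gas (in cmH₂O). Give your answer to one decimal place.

Flow: 69 L/min ÷ 60 = 1.15 L/s.
Vt = flow × Ti = 1.15 L/s × 0.39 s × 1000 mL/L = 448.5 mL.
R = (PIP − Pplat)/V̇ = (35.0 − 17.5) / 1.15 = 17.5/1.15 = 15.217 cmH2O·s/L.
C = Vt/(Pplat − PEEP) = 448.5 / (17.5 − 9) = 448.5/8.5 = 52.765 mL/cmH2O.
τ = R × C = 15.217 × 0.05277 L/cmH2O = 0.803 s.
Fraction remaining = e^(−Te/τ) = e^(−1.82/0.803) = 0.1037; trapped volume = 448.5 × 0.1037 = 46.509 mL.
Additional alveolar pressure from trapping ≈ V_trapped / C = 46.509 / 52.765 = 0.8814 cmH2O.

0.9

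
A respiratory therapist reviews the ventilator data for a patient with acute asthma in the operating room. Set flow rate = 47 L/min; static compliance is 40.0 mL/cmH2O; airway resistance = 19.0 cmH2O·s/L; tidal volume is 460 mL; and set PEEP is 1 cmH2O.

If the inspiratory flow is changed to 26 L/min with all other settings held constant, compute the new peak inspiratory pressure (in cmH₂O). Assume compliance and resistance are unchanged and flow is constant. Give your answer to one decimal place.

20.7

Flow: 47 L/min ÷ 60 = 0.7833 L/s.
New flow: 26 L/min ÷ 60 = 0.4333 L/s.
PIP = Vt/C + R·V̇ + PEEP (constant-flow equation of motion).
Only the resistive term changes: ΔPIP = R × ΔV̇ = 19.0 × (0.4333 − 0.7833) = 19.0 × -0.35 = -6.65 cmH2O.
Original PIP = 460/40.0 + 19.0×0.7833 + 1 = 27.383 cmH2O; new PIP = 27.383 + (-6.65) = 20.733 cmH2O.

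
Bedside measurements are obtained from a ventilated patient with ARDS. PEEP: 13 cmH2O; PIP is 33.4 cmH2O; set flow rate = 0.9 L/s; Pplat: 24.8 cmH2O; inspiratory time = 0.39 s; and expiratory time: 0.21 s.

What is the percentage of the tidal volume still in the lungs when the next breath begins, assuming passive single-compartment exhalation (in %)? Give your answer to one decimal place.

47.8

Vt = flow × Ti = 0.9 L/s × 0.39 s × 1000 mL/L = 351.0 mL.
R = (PIP − Pplat)/V̇ = (33.4 − 24.8) / 0.9 = 8.6/0.9 = 9.556 cmH2O·s/L.
C = Vt/(Pplat − PEEP) = 351.0 / (24.8 − 13) = 351.0/11.8 = 29.746 mL/cmH2O.
τ = R × C = 9.556 × 0.02975 L/cmH2O = 0.2843 s.
Fraction remaining at end-expiration = e^(−Te/τ) = e^(−0.21/0.2843) = 0.4778 → 47.78%.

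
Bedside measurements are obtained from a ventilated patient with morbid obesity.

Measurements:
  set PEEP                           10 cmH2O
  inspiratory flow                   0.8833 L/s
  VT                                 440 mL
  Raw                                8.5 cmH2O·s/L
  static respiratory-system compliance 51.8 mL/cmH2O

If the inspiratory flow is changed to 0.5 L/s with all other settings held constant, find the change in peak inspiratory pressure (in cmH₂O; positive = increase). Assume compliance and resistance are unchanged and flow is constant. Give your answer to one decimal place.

PIP = Vt/C + R·V̇ + PEEP (constant-flow equation of motion).
Only the resistive term changes: ΔPIP = R × ΔV̇ = 8.5 × (0.5 − 0.8833) = 8.5 × -0.3833 = -3.258 cmH2O.

-3.3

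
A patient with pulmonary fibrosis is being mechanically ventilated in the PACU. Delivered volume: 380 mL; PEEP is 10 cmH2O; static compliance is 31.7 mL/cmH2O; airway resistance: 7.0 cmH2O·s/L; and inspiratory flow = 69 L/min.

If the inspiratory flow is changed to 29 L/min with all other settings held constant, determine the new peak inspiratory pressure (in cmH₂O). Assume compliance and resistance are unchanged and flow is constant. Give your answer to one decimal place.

Flow: 69 L/min ÷ 60 = 1.15 L/s.
New flow: 29 L/min ÷ 60 = 0.4833 L/s.
PIP = Vt/C + R·V̇ + PEEP (constant-flow equation of motion).
Only the resistive term changes: ΔPIP = R × ΔV̇ = 7.0 × (0.4833 − 1.15) = 7.0 × -0.6667 = -4.667 cmH2O.
Original PIP = 380/31.7 + 7.0×1.15 + 10 = 30.037 cmH2O; new PIP = 30.037 + (-4.667) = 25.37 cmH2O.

25.4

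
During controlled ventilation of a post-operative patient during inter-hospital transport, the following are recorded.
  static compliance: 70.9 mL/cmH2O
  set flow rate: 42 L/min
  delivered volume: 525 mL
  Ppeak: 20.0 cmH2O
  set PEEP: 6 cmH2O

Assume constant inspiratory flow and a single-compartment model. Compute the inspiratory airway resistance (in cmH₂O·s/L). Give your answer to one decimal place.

Flow: 42 L/min ÷ 60 = 0.7 L/s.
Equation of motion (constant flow): PIP = Vt/C + R·V̇ + PEEP.
R·V̇ = PIP − Vt/C − PEEP = 20.0 − 525/70.9 − 6 = 20.0 − 7.405 − 6 = 6.595 cmH2O.
R = 6.595 / 0.7 = 9.421 cmH2O·s/L.

9.4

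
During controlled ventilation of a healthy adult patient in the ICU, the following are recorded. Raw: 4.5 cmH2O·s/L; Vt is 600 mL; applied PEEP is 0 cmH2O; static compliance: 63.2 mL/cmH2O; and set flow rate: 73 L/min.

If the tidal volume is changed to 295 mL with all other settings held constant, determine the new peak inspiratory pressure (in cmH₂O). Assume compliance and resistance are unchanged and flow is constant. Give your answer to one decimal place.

10.1

Flow: 73 L/min ÷ 60 = 1.2167 L/s.
PIP = Vt/C + R·V̇ + PEEP (constant-flow equation of motion).
Only the elastic term changes: ΔPIP = ΔVt / C = (295 − 600) / 63.2 = -4.826 cmH2O.
Original PIP = 600/63.2 + 4.5×1.2167 + 0 = 14.969 cmH2O; new PIP = 14.969 + (-4.826) = 10.143 cmH2O.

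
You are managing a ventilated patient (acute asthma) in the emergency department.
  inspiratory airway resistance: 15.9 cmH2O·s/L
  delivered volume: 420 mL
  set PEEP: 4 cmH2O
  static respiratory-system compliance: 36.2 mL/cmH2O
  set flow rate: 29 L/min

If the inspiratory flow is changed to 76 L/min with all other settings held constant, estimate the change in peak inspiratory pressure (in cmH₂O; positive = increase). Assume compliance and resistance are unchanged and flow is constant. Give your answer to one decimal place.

12.5

Flow: 29 L/min ÷ 60 = 0.4833 L/s.
New flow: 76 L/min ÷ 60 = 1.2667 L/s.
PIP = Vt/C + R·V̇ + PEEP (constant-flow equation of motion).
Only the resistive term changes: ΔPIP = R × ΔV̇ = 15.9 × (1.2667 − 0.4833) = 15.9 × 0.7834 = 12.456 cmH2O.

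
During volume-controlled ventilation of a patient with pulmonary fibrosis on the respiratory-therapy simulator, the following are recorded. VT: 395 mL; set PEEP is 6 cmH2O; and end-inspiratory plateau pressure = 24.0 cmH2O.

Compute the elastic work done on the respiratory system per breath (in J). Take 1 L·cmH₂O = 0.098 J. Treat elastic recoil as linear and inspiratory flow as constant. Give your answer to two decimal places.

Elastic work ≈ ½ × (Pplat − PEEP) × Vt = 0.5 × (24.0 − 6) × 0.395 L = 0.5 × 18.0 × 0.395 = 3.555 L·cmH2O.
× 0.098 J/(L·cmH2O) → 0.3484 J.

0.35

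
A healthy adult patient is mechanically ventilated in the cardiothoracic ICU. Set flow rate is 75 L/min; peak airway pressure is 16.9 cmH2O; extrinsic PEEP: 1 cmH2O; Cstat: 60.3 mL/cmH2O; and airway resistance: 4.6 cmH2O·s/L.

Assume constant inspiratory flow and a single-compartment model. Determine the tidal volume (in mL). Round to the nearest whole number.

Flow: 75 L/min ÷ 60 = 1.25 L/s.
Equation of motion (constant flow): PIP = Vt/C + R·V̇ + PEEP.
Vt/C = PIP − R·V̇ − PEEP = 16.9 − 5.75 − 1 = 10.15 cmH2O.
Vt = C × 10.15 = 60.3 × 10.15 = 612.05 mL.

612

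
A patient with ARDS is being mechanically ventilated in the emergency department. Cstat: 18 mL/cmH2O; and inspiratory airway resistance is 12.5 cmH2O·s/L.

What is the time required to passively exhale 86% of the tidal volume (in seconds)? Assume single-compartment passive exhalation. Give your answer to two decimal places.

0.44

τ = R × C = 12.5 × 18 mL/cmH2O = 12.5 × 0.018 L/cmH2O = 0.225 s.
Exhaled fraction f = 1 − e^(−t/τ) → t = −τ·ln(1 − f) = −0.225·ln(0.14) = 0.4424 s.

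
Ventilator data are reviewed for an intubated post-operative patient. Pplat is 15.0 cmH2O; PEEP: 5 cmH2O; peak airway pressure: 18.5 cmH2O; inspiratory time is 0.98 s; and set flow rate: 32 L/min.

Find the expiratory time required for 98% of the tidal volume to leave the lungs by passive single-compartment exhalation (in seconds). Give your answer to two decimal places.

Flow: 32 L/min ÷ 60 = 0.5333 L/s.
Vt = flow × Ti = 0.5333 L/s × 0.98 s × 1000 mL/L = 522.63 mL.
R = (PIP − Pplat)/V̇ = (18.5 − 15.0) / 0.5333 = 3.5/0.5333 = 6.563 cmH2O·s/L.
C = Vt/(Pplat − PEEP) = 522.63 / (15.0 − 5) = 522.63/10.0 = 52.263 mL/cmH2O.
τ = R × C = 6.563 × 0.05226 L/cmH2O = 0.343 s.
t = −τ·ln(1 − 0.98) = −0.343·ln(0.02) = 1.342 s.

1.34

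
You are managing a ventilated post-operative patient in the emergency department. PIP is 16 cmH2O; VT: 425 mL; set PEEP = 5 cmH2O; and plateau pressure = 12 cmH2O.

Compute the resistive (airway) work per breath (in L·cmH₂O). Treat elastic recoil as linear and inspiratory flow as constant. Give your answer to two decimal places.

1.70

With constant inspiratory flow the resistive pressure is constant at PIP − Pplat = 16 − 12 = 4.0 cmH2O, so resistive work = 4.0 × 0.425 = 1.7 L·cmH2O.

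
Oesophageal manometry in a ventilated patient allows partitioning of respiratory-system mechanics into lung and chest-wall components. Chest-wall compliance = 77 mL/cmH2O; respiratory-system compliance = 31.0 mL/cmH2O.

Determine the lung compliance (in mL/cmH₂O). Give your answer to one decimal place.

1/CL = 1/Crs − 1/Ccw.
1/CL = 1/31.0 − 1/77 = 0.01927.
CL = 51.894 mL/cmH2O.

51.9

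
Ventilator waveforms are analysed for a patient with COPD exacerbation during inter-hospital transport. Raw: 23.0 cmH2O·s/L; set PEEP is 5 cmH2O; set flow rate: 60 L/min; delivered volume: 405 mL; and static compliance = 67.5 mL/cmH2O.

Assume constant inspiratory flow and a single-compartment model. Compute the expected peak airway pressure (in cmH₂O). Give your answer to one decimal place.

34.0

Flow: 60 L/min ÷ 60 = 1 L/s.
Equation of motion (constant flow): PIP = Vt/C + R·V̇ + PEEP.
PIP = 405/67.5 + 23.0×1 + 5 = 6.0 + 23.0 + 5 = 34.0 cmH2O.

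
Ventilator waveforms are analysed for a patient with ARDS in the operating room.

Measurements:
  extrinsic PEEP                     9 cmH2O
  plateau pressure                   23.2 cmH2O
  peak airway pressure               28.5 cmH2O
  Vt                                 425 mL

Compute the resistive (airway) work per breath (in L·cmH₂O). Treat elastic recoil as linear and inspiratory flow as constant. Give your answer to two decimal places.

2.25

With constant inspiratory flow the resistive pressure is constant at PIP − Pplat = 28.5 − 23.2 = 5.3 cmH2O, so resistive work = 5.3 × 0.425 = 2.253 L·cmH2O.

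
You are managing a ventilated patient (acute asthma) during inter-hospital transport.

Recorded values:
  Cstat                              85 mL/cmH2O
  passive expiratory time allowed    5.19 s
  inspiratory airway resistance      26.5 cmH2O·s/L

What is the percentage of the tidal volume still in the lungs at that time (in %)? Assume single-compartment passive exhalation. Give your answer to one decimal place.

10.0

τ = R × C = 26.5 × 85 mL/cmH2O = 26.5 × 0.085 L/cmH2O = 2.253 s.
Passive exhalation: V(t)/V₀ = e^(−t/τ) = e^(−5.19/2.253) = 0.0999.
Fraction remaining = 0.0999 → 9.99%.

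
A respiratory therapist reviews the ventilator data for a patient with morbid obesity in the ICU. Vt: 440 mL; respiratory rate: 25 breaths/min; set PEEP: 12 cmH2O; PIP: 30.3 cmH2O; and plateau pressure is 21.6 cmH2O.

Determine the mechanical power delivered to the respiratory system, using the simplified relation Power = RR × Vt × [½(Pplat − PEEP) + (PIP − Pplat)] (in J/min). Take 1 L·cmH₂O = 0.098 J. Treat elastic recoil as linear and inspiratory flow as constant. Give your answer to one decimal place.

Per-breath work = Vt × [½(Pplat−PEEP) + (PIP−Pplat)] = 0.440 × [0.5×9.6 + 8.7] = 0.440 × 13.5 = 5.94 L·cmH2O.
Power = 25 × 5.94 = 148.5 L·cmH2O/min.
× 0.098 J/(L·cmH2O) → 14.553 J/min.

14.6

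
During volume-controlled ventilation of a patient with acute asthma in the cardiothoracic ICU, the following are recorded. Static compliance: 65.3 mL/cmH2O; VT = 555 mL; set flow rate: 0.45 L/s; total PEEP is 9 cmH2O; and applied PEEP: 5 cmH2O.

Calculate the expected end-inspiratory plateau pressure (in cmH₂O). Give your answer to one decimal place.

End-expiratory occlusion gives total PEEP = 9 cmH2O (intrinsic PEEP = 9 − 5 = 4). Use total PEEP for the elastic gradient.
Pplat = PEEPtotal + Vt / Cstat = 9 + 555 / 65.3 = 9 + 8.499 = 17.499 cmH2O.

17.5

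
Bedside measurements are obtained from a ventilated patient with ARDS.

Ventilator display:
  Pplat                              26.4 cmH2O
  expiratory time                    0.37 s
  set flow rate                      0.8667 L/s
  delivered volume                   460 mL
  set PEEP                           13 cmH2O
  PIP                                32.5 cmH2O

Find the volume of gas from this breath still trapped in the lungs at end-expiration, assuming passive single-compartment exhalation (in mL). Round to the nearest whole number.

R = (PIP − Pplat)/V̇ = (32.5 − 26.4) / 0.8667 = 6.1/0.8667 = 7.038 cmH2O·s/L.
C = Vt/(Pplat − PEEP) = 460.0 / (26.4 − 13) = 460.0/13.4 = 34.328 mL/cmH2O.
τ = R × C = 7.038 × 0.03433 L/cmH2O = 0.2416 s.
Fraction remaining = e^(−Te/τ) = e^(−0.37/0.2416) = 0.2162.
Trapped volume = 460.0 × 0.2162 = 99.452 mL.

99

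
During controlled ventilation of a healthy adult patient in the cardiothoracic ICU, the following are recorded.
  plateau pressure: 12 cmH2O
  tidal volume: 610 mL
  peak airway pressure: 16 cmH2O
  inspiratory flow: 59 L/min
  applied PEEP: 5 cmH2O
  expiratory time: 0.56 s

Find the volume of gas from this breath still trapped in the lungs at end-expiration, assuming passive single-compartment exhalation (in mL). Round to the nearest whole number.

126

Flow: 59 L/min ÷ 60 = 0.9833 L/s.
R = (PIP − Pplat)/V̇ = (16 − 12) / 0.9833 = 4.0/0.9833 = 4.068 cmH2O·s/L.
C = Vt/(Pplat − PEEP) = 610.0 / (12 − 5) = 610.0/7.0 = 87.143 mL/cmH2O.
τ = R × C = 4.068 × 0.08714 L/cmH2O = 0.3545 s.
Fraction remaining = e^(−Te/τ) = e^(−0.56/0.3545) = 0.206.
Trapped volume = 610.0 × 0.206 = 125.66 mL.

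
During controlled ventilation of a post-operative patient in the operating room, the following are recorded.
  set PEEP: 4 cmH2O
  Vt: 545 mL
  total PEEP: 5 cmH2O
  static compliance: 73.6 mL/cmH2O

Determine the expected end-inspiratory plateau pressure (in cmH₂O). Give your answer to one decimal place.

12.4

End-expiratory occlusion gives total PEEP = 5 cmH2O (intrinsic PEEP = 5 − 4 = 1). Use total PEEP for the elastic gradient.
Pplat = PEEPtotal + Vt / Cstat = 5 + 545 / 73.6 = 5 + 7.405 = 12.405 cmH2O.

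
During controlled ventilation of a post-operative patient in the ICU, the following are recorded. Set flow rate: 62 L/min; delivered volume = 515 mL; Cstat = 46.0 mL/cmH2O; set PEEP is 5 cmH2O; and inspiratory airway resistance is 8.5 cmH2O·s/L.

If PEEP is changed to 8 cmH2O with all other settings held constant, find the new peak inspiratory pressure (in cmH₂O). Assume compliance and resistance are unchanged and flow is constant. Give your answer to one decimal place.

28.0

Flow: 62 L/min ÷ 60 = 1.0333 L/s.
PIP = Vt/C + R·V̇ + PEEP (constant-flow equation of motion).
Only the baseline term changes: ΔPIP = ΔPEEP = 8 − 5 = 3.0 cmH2O.
Original PIP = 515/46.0 + 8.5×1.0333 + 5 = 24.979 cmH2O; new PIP = 24.979 + (3.0) = 27.979 cmH2O.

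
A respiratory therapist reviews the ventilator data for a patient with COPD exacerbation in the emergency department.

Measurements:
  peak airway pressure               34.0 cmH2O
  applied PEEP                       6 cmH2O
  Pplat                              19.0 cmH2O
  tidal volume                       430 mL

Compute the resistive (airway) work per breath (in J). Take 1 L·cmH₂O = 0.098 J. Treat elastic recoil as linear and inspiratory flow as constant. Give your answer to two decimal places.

0.63

With constant inspiratory flow the resistive pressure is constant at PIP − Pplat = 34.0 − 19.0 = 15.0 cmH2O, so resistive work = 15.0 × 0.430 = 6.45 L·cmH2O.
× 0.098 J/(L·cmH2O) → 0.6321 J.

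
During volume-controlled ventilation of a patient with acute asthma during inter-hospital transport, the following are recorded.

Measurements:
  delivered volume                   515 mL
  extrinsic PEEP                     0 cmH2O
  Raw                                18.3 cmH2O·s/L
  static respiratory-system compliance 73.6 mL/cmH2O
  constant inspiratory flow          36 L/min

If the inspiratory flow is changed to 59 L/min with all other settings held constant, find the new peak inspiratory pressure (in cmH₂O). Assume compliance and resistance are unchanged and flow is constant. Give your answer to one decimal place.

25.0

Flow: 36 L/min ÷ 60 = 0.6 L/s.
New flow: 59 L/min ÷ 60 = 0.9833 L/s.
PIP = Vt/C + R·V̇ + PEEP (constant-flow equation of motion).
Only the resistive term changes: ΔPIP = R × ΔV̇ = 18.3 × (0.9833 − 0.6) = 18.3 × 0.3833 = 7.014 cmH2O.
Original PIP = 515/73.6 + 18.3×0.6 + 0 = 17.977 cmH2O; new PIP = 17.977 + (7.014) = 24.991 cmH2O.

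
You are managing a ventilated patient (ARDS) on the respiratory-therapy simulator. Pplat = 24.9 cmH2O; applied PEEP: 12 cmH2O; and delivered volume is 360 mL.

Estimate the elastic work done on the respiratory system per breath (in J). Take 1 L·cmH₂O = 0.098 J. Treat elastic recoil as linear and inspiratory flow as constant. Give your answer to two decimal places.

0.23

Elastic work ≈ ½ × (Pplat − PEEP) × Vt = 0.5 × (24.9 − 12) × 0.360 L = 0.5 × 12.9 × 0.360 = 2.322 L·cmH2O.
× 0.098 J/(L·cmH2O) → 0.2276 J.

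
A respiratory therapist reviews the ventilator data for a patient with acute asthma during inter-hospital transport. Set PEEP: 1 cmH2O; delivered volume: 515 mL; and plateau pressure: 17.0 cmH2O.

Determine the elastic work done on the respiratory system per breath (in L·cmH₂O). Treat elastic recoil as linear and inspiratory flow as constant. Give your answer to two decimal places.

4.12

Elastic work ≈ ½ × (Pplat − PEEP) × Vt = 0.5 × (17.0 − 1) × 0.515 L = 0.5 × 16.0 × 0.515 = 4.12 L·cmH2O.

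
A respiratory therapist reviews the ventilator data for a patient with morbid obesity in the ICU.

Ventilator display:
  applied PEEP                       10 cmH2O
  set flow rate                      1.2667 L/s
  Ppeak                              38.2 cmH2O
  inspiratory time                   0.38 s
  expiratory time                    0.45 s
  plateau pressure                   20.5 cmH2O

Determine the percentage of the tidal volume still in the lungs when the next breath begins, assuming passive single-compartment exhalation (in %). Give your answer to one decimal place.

49.5

Vt = flow × Ti = 1.2667 L/s × 0.38 s × 1000 mL/L = 481.35 mL.
R = (PIP − Pplat)/V̇ = (38.2 − 20.5) / 1.2667 = 17.7/1.2667 = 13.973 cmH2O·s/L.
C = Vt/(Pplat − PEEP) = 481.35 / (20.5 − 10) = 481.35/10.5 = 45.843 mL/cmH2O.
τ = R × C = 13.973 × 0.04584 L/cmH2O = 0.6405 s.
Fraction remaining at end-expiration = e^(−Te/τ) = e^(−0.45/0.6405) = 0.4953 → 49.53%.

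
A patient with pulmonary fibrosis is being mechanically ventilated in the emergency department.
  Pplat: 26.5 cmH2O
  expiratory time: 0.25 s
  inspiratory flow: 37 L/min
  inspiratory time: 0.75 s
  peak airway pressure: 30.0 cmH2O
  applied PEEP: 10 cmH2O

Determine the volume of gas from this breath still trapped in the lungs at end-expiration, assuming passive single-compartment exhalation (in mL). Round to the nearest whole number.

Flow: 37 L/min ÷ 60 = 0.6167 L/s.
Vt = flow × Ti = 0.6167 L/s × 0.75 s × 1000 mL/L = 462.53 mL.
R = (PIP − Pplat)/V̇ = (30.0 − 26.5) / 0.6167 = 3.5/0.6167 = 5.675 cmH2O·s/L.
C = Vt/(Pplat − PEEP) = 462.53 / (26.5 − 10) = 462.53/16.5 = 28.032 mL/cmH2O.
τ = R × C = 5.675 × 0.02803 L/cmH2O = 0.1591 s.
Fraction remaining = e^(−Te/τ) = e^(−0.25/0.1591) = 0.2078.
Trapped volume = 462.53 × 0.2078 = 96.114 mL.

96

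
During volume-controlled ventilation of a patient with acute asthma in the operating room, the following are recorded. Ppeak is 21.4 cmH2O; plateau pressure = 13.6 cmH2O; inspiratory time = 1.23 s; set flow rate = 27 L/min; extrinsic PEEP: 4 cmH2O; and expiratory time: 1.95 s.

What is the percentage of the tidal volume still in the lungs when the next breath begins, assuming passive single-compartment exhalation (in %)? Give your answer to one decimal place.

14.2

Flow: 27 L/min ÷ 60 = 0.45 L/s.
Vt = flow × Ti = 0.45 L/s × 1.23 s × 1000 mL/L = 553.5 mL.
R = (PIP − Pplat)/V̇ = (21.4 − 13.6) / 0.45 = 7.8/0.45 = 17.333 cmH2O·s/L.
C = Vt/(Pplat − PEEP) = 553.5 / (13.6 − 4) = 553.5/9.6 = 57.656 mL/cmH2O.
τ = R × C = 17.333 × 0.05766 L/cmH2O = 0.9994 s.
Fraction remaining at end-expiration = e^(−Te/τ) = e^(−1.95/0.9994) = 0.1421 → 14.21%.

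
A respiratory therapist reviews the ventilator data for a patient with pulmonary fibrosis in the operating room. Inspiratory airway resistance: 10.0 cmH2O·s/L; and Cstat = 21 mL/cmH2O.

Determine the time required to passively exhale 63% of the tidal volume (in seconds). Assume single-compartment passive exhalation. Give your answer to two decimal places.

0.21

τ = R × C = 10.0 × 21 mL/cmH2O = 10.0 × 0.021 L/cmH2O = 0.21 s.
Exhaled fraction f = 1 − e^(−t/τ) → t = −τ·ln(1 − f) = −0.21·ln(0.37) = 0.2088 s.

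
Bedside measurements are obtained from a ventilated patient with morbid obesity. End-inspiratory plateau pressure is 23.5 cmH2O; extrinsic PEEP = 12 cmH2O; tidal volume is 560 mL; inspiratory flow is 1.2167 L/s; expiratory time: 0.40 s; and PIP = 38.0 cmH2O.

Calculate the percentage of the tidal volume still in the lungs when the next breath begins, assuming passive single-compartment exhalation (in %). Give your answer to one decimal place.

50.2

R = (PIP − Pplat)/V̇ = (38.0 − 23.5) / 1.2167 = 14.5/1.2167 = 11.917 cmH2O·s/L.
C = Vt/(Pplat − PEEP) = 560.0 / (23.5 − 12) = 560.0/11.5 = 48.696 mL/cmH2O.
τ = R × C = 11.917 × 0.0487 L/cmH2O = 0.5804 s.
Fraction remaining at end-expiration = e^(−Te/τ) = e^(−0.40/0.5804) = 0.502 → 50.2%.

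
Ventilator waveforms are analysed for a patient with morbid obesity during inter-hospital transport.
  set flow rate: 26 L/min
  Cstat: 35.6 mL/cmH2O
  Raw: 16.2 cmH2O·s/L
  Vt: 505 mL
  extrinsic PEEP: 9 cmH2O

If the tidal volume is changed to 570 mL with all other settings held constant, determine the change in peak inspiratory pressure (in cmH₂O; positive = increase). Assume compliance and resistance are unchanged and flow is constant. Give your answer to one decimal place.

1.8

PIP = Vt/C + R·V̇ + PEEP (constant-flow equation of motion).
Only the elastic term changes: ΔPIP = ΔVt / C = (570 − 505) / 35.6 = 1.826 cmH2O.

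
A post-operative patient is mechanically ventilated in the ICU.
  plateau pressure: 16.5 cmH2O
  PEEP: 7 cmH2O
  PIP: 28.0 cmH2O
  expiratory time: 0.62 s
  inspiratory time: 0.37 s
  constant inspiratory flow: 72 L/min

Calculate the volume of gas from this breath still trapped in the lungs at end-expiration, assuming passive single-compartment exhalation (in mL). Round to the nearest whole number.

Flow: 72 L/min ÷ 60 = 1.2 L/s.
Vt = flow × Ti = 1.2 L/s × 0.37 s × 1000 mL/L = 444.0 mL.
R = (PIP − Pplat)/V̇ = (28.0 − 16.5) / 1.2 = 11.5/1.2 = 9.583 cmH2O·s/L.
C = Vt/(Pplat − PEEP) = 444.0 / (16.5 − 7) = 444.0/9.5 = 46.737 mL/cmH2O.
τ = R × C = 9.583 × 0.04674 L/cmH2O = 0.4479 s.
Fraction remaining = e^(−Te/τ) = e^(−0.62/0.4479) = 0.2505.
Trapped volume = 444.0 × 0.2505 = 111.22 mL.

111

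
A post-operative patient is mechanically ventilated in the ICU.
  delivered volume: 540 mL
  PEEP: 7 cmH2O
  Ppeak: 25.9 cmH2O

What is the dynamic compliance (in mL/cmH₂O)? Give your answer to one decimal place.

28.6

Dynamic compliance = Vt / (PIP − PEEP) = 540 / (25.9 − 7) = 540 / 18.9 = 28.571 mL/cmH2O.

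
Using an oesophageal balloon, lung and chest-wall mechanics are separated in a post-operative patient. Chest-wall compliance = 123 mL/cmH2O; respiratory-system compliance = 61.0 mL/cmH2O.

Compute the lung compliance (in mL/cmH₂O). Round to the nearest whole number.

1/CL = 1/Crs − 1/Ccw.
1/CL = 1/61.0 − 1/123 = 0.008263.
CL = 121.02 mL/cmH2O.

121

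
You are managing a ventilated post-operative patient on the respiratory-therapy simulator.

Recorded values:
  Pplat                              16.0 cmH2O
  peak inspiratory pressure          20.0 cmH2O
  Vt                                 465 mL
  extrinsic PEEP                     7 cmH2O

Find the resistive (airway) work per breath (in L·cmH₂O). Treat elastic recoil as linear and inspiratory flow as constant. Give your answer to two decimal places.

1.86

With constant inspiratory flow the resistive pressure is constant at PIP − Pplat = 20.0 − 16.0 = 4.0 cmH2O, so resistive work = 4.0 × 0.465 = 1.86 L·cmH2O.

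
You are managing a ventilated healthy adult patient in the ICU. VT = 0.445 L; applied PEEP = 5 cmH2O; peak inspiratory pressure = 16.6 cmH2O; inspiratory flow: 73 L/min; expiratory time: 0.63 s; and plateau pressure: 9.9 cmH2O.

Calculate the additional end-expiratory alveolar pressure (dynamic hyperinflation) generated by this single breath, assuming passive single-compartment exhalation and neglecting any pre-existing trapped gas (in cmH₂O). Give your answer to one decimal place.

1.4

Flow: 73 L/min ÷ 60 = 1.2167 L/s.
R = (PIP − Pplat)/V̇ = (16.6 − 9.9) / 1.2167 = 6.7/1.2167 = 5.507 cmH2O·s/L.
C = Vt/(Pplat − PEEP) = 445.0 / (9.9 − 5) = 445.0/4.9 = 90.816 mL/cmH2O.
τ = R × C = 5.507 × 0.09082 L/cmH2O = 0.5001 s.
Fraction remaining = e^(−Te/τ) = e^(−0.63/0.5001) = 0.2837; trapped volume = 445.0 × 0.2837 = 126.25 mL.
Additional alveolar pressure from trapping ≈ V_trapped / C = 126.25 / 90.816 = 1.39 cmH2O.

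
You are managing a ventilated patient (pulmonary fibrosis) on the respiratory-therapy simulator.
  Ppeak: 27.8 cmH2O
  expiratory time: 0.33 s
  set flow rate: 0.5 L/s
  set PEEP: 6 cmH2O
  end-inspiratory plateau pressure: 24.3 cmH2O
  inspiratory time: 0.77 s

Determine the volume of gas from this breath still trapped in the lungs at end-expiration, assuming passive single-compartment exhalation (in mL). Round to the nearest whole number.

Vt = flow × Ti = 0.5 L/s × 0.77 s × 1000 mL/L = 385.0 mL.
R = (PIP − Pplat)/V̇ = (27.8 − 24.3) / 0.5 = 3.5/0.5 = 7.0 cmH2O·s/L.
C = Vt/(Pplat − PEEP) = 385.0 / (24.3 − 6) = 385.0/18.3 = 21.038 mL/cmH2O.
τ = R × C = 7.0 × 0.02104 L/cmH2O = 0.1473 s.
Fraction remaining = e^(−Te/τ) = e^(−0.33/0.1473) = 0.1064.
Trapped volume = 385.0 × 0.1064 = 40.964 mL.

41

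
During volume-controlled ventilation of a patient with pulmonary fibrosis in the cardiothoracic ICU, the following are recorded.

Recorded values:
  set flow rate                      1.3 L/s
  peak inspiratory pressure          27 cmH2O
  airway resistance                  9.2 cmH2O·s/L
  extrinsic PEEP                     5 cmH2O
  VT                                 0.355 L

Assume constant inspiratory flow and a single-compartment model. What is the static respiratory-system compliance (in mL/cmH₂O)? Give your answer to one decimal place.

35.4

Equation of motion (constant flow): PIP = Vt/C + R·V̇ + PEEP.
Vt/C = PIP − R·V̇ − PEEP = 27 − 9.2×1.3 − 5 = 27 − 11.96 − 5 = 10.04 cmH2O.
C = Vt / 10.04 = 355 / 10.04 = 35.359 mL/cmH2O.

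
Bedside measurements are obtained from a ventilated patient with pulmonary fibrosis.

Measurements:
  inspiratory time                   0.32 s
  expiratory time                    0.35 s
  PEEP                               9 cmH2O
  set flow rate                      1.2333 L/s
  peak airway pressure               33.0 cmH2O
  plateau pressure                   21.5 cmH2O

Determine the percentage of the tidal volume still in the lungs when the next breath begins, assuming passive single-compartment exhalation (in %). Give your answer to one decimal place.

Vt = flow × Ti = 1.2333 L/s × 0.32 s × 1000 mL/L = 394.66 mL.
R = (PIP − Pplat)/V̇ = (33.0 − 21.5) / 1.2333 = 11.5/1.2333 = 9.325 cmH2O·s/L.
C = Vt/(Pplat − PEEP) = 394.66 / (21.5 − 9) = 394.66/12.5 = 31.573 mL/cmH2O.
τ = R × C = 9.325 × 0.03157 L/cmH2O = 0.2944 s.
Fraction remaining at end-expiration = e^(−Te/τ) = e^(−0.35/0.2944) = 0.3046 → 30.46%.

30.5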